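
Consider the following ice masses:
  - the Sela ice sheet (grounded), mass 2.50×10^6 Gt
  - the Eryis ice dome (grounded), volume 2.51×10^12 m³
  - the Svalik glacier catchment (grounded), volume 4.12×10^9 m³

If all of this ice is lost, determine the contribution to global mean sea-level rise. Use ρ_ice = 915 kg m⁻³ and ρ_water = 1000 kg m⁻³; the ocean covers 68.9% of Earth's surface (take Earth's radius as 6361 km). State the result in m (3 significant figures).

≈ 7.14 m

Sela: 2.50×10^6 Gt = 2.500×10^18 kg; dividing by ρ_w = 1000 kg m⁻³ gives 2.500×10^15 m³ of water.
Eryis: 2.51×10^12 m³ × (915/1000) = 2.297×10^12 m³ of water.
Svalik: 4.12×10^9 m³ × (915/1000) = 3.770×10^9 m³ of water.
Total added water ≈ 2.502×10^15 m³ over 3.50×10^14 m² → Δh = 7.14 m.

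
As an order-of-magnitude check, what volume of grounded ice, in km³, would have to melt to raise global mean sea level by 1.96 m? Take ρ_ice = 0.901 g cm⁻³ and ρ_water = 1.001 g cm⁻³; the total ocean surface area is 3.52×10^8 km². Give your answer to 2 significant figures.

≈ 7.7×10^5 km³

Required water volume = Δh × A = 1.96 m × 3.52×10^14 m² = 6.899×10^14 m³ = 6.899×10^5 km³.
Ice volume = water volume × ρ_w/ρ_ice = 6.899×10^5 × 1001/901 = 7.7×10^5 km³.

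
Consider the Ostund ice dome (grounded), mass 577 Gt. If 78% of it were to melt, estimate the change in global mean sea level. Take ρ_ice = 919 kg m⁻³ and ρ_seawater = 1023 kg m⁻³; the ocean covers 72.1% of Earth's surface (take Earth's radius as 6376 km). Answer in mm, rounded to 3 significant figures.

≈ 1.19 mm

Ostund: 0.78 × 577 Gt = 4.501×10^14 kg; dividing by ρ_w = 1023 kg m⁻³ gives 4.399×10^11 m³ of water.
Spread over 3.68×10^14 m² of ocean, Δh = 4.399×10^11 / 3.68×10^14 = 1.19×10^-3 m = 1.19 mm.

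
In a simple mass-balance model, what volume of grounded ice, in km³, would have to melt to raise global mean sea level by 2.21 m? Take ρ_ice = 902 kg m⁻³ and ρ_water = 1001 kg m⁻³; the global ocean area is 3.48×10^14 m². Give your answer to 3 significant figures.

≈ 8.53×10^5 km³

Required water volume = Δh × A = 2.21 m × 3.48×10^14 m² = 7.691×10^14 m³ = 7.691×10^5 km³.
Ice volume = water volume × ρ_w/ρ_ice = 7.691×10^5 × 1001/902 = 8.53×10^5 km³.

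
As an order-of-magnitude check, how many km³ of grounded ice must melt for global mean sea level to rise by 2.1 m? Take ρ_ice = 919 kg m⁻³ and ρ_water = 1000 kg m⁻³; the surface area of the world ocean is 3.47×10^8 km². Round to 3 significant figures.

Required water volume = Δh × A = 2.1 m × 3.47×10^14 m² = 7.287×10^14 m³ = 7.287×10^5 km³.
Ice volume = water volume × ρ_w/ρ_ice = 7.287×10^5 × 1000/919 = 7.93×10^5 km³.

≈ 7.93×10^5 km³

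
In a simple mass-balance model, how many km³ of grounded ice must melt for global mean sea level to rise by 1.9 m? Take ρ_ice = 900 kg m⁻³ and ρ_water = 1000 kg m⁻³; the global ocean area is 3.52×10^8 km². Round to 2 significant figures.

Required water volume = Δh × A = 1.9 m × 3.52×10^14 m² = 6.688×10^14 m³ = 6.688×10^5 km³.
Ice volume = water volume × ρ_w/ρ_ice = 6.688×10^5 × 1000/900 = 7.4×10^5 km³.

≈ 7.4×10^5 km³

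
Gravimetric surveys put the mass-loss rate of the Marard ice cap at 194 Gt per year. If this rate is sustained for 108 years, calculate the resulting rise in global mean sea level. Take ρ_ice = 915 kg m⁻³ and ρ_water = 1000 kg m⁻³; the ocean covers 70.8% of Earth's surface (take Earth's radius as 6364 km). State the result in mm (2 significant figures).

≈ 58 mm

Total mass lost = 194 Gt/yr × 108 yr = 2.095×10^4 Gt = 2.095×10^16 kg.
ρ_w = 1000 kg m⁻³, so water volume = 2.095×10^16 / 1000 = 2.095×10^13 m³.
Δh = 2.095×10^13 / 3.60×10^14 = 0.0581 m = 58 mm.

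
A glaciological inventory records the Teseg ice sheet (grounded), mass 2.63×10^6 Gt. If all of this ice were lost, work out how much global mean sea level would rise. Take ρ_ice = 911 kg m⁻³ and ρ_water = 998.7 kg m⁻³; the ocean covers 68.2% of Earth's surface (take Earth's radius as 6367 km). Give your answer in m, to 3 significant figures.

≈ 7.58 m

Teseg: 2.63×10^6 Gt = 2.630×10^18 kg; dividing by ρ_w = 998.7 kg m⁻³ gives 2.633×10^15 m³ of water.
Spread over 3.47×10^14 m² of ocean, Δh = 2.633×10^15 / 3.47×10^14 = 7.58 m.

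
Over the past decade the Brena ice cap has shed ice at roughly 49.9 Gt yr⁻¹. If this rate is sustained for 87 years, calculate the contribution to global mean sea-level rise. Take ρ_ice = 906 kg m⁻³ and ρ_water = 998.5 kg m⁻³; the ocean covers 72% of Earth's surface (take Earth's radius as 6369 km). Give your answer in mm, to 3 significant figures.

≈ 11.8 mm

Total mass lost = 49.9 Gt/yr × 87 yr = 4341 Gt = 4.341×10^15 kg.
ρ_w = 998.5 kg m⁻³, so water volume = 4.341×10^15 / 998.5 = 4.348×10^12 m³.
Δh = 4.348×10^12 / 3.67×10^14 = 0.0118 m = 11.8 mm.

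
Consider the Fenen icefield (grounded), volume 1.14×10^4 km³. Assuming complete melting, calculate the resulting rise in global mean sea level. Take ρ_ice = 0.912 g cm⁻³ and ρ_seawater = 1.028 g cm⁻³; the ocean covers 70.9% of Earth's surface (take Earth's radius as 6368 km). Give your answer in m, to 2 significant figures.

Fenen: 1.14×10^4 km³ × (912/1028) = 1.011×10^4 km³ of water.
Spread over 3.61×10^14 m² of ocean, Δh = 1.011×10^13 / 3.61×10^14 = 0.0280 m.

≈ 0.028 m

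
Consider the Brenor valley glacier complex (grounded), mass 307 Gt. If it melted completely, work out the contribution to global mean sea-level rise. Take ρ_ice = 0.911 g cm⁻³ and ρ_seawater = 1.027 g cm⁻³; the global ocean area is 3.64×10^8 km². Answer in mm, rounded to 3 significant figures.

≈ 0.821 mm

Brenor: 307 Gt = 3.070×10^14 kg; dividing by ρ_w = 1.027 g cm⁻³ = 1027 kg m⁻³ gives 2.989×10^11 m³ of water.
Spread over 3.64×10^14 m² of ocean, Δh = 2.989×10^11 / 3.64×10^14 = 8.21×10^-4 m = 0.821 mm.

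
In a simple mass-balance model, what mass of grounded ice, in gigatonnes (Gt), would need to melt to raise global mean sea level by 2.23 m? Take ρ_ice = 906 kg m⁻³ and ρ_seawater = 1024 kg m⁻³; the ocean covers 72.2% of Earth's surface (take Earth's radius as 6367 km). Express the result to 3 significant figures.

≈ 8.40×10^5 Gt

Required water volume = Δh × A = 2.23 m × 3.68×10^14 m² = 8.202×10^14 m³.
ρ_w = 1024 kg m⁻³, so the mass of water = 8.202×10^14 m³ × 1024 kg m⁻³ = 8.399×10^17 kg = 8.40×10^5 Gt (and the same mass of ice, by conservation).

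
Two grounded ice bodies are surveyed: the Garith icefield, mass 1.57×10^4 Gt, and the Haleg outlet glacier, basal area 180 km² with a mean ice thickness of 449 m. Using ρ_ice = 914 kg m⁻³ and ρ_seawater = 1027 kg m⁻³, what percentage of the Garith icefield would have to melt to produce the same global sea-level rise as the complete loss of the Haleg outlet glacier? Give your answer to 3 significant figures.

Equal sea-level rise means equal mass of meltwater, i.e. equal mass of ice lost.
Ice mass of Haleg: 7.387×10^13 kg; ice mass of Garith: 1.570×10^16 kg.
Fraction required = 7.387×10^13 / 1.570×10^16 = 4.71×10^-3 → 0.471 %.

≈ 0.471 %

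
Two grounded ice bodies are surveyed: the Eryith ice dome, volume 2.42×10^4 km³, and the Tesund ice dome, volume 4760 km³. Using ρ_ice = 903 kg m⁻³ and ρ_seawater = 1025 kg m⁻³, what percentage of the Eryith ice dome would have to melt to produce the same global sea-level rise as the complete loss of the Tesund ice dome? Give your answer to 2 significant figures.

Equal sea-level rise means equal mass of meltwater, i.e. equal mass of ice lost.
Ice mass of Tesund: 4.298×10^15 kg; ice mass of Eryith: 2.185×10^16 kg.
Fraction required = 4.298×10^15 / 2.185×10^16 = 0.197 → 20 %.

≈ 20 %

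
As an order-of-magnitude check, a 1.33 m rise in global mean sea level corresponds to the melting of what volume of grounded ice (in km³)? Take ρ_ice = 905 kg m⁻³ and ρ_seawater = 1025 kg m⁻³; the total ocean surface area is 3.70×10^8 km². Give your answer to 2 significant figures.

≈ 5.6×10^5 km³

Required water volume = Δh × A = 1.33 m × 3.70×10^14 m² = 4.921×10^14 m³ = 4.921×10^5 km³.
Ice volume = water volume × ρ_w/ρ_ice = 4.921×10^5 × 1025/905 = 5.6×10^5 km³.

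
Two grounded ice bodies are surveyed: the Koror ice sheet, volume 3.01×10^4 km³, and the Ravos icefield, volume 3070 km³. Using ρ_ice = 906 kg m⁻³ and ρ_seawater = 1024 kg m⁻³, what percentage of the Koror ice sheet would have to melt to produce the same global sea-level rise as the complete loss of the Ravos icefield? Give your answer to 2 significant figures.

Equal sea-level rise means equal mass of meltwater, i.e. equal mass of ice lost.
Ice mass of Ravos: 2.781×10^15 kg; ice mass of Koror: 2.727×10^16 kg.
Fraction required = 2.781×10^15 / 2.727×10^16 = 0.102 → 10 %.

≈ 10 %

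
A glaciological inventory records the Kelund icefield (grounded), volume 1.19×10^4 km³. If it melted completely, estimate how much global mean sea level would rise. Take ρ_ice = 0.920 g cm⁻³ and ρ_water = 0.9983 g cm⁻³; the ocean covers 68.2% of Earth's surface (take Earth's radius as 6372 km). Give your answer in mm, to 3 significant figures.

Kelund: 1.19×10^4 km³ × (920/998.3) = 1.097×10^4 km³ of water.
Spread over 3.48×10^14 m² of ocean, Δh = 1.097×10^13 / 3.48×10^14 = 0.0315 m = 31.5 mm.

≈ 31.5 mm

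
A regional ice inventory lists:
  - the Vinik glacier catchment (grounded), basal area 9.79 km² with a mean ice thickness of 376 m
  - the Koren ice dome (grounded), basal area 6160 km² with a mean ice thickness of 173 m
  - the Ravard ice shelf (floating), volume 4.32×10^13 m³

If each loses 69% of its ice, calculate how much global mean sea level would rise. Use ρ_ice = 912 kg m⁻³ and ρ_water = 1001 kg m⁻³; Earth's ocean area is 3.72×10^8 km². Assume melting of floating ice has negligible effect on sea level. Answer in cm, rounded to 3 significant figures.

Vinik: ice volume = 9.79 km² × 376 m = 3.681 km³; 0.69 × 3.681 × (912/1001) = 2.314 km³ of water.
Koren: ice volume = 6160 km² × 173 m = 1066 km³; 0.69 × 1066 × (912/1001) = 669.9 km³ of water.
The Ravard ice shelf is floating and already displaces its own weight of water, so its melt adds essentially nothing to sea level.
Total added water ≈ 6.723×10^11 m³ over 3.72×10^14 m² → Δh = 1.81×10^-3 m = 0.181 cm.

≈ 0.181 cm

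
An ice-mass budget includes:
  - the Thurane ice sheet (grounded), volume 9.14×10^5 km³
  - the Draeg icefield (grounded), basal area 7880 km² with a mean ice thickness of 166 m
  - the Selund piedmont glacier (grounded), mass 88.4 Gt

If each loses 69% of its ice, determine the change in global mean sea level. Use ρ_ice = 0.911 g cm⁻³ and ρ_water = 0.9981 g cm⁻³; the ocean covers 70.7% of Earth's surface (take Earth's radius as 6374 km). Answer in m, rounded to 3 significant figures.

≈ 1.60 m

Thurane: 0.69 × 9.14×10^5 km³ × (911/998.1) = 5.756×10^5 km³ of water.
Draeg: ice volume = 7880 km² × 166 m = 1308 km³; 0.69 × 1308 × (911/998.1) = 823.8 km³ of water.
Selund: 0.69 × 88.4 Gt = 6.100×10^13 kg; dividing by ρ_w = 0.9981 g cm⁻³ = 998.1 kg m⁻³ gives 6.111×10^10 m³ of water.
Total added water ≈ 5.765×10^14 m³ over 3.61×10^14 m² → Δh = 1.60 m.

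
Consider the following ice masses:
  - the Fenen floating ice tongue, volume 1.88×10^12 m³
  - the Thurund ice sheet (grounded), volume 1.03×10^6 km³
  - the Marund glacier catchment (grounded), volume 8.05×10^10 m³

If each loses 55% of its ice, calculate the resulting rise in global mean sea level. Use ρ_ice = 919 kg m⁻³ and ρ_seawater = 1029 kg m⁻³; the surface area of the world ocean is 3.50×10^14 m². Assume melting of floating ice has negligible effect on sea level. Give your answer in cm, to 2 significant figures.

The Fenen floating ice tongue is floating and already displaces its own weight of water, so its melt adds essentially nothing to sea level.
Thurund: 0.55 × 1.03×10^6 km³ × (919/1029) = 5.059×10^5 km³ of water.
Marund: 0.55 × 8.05×10^10 m³ × (919/1029) = 3.954×10^10 m³ of water.
Total added water ≈ 5.060×10^14 m³ over 3.50×10^14 m² → Δh = 1.45 m = 140 cm.

≈ 140 cm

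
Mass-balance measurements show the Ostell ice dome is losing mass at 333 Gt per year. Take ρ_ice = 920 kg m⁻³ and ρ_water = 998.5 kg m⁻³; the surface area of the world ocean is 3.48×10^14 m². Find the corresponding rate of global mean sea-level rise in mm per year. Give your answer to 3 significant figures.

≈ 0.958 mm/yr

ρ_w = 998.5 kg m⁻³. Annual water volume added = 333 Gt / ρ_w = 3.330×10^14 kg / 998.5 kg m⁻³ = 3.335×10^11 m³.
Δh per year = 3.335×10^11 / 3.48×10^14 = 9.58×10^-4 m = 0.958 mm.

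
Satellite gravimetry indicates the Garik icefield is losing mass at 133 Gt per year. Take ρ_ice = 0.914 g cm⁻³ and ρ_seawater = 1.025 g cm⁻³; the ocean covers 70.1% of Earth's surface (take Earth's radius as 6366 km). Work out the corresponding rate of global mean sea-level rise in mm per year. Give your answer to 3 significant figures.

ρ_w = 1.025 g cm⁻³ = 1025 kg m⁻³. Annual water volume added = 133 Gt / ρ_w = 1.330×10^14 kg / 1025 kg m⁻³ = 1.298×10^11 m³.
Δh per year = 1.298×10^11 / 3.57×10^14 = 3.63×10^-4 m = 0.363 mm.

≈ 0.363 mm/yr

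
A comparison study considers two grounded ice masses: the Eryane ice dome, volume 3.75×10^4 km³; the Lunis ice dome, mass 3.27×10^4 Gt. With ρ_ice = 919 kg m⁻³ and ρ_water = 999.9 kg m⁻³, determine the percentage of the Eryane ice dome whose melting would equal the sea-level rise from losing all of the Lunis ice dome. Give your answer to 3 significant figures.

Equal sea-level rise means equal mass of meltwater, i.e. equal mass of ice lost.
Ice mass of Lunis: 3.270×10^16 kg; ice mass of Eryane: 3.446×10^16 kg.
Fraction required = 3.270×10^16 / 3.446×10^16 = 0.949 → 94.9 %.

≈ 94.9 %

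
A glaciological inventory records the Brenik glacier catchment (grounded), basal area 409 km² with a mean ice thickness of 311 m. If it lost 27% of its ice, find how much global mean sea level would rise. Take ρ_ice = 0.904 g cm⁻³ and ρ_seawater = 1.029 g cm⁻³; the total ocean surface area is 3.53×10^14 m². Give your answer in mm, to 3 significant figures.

Brenik: ice volume = 409 km² × 311 m = 127.2 km³; 0.27 × 127.2 × (904/1029) = 30.17 km³ of water.
Spread over 3.53×10^14 m² of ocean, Δh = 3.017×10^10 / 3.53×10^14 = 8.55×10^-5 m = 0.0855 mm.

≈ 0.0855 mm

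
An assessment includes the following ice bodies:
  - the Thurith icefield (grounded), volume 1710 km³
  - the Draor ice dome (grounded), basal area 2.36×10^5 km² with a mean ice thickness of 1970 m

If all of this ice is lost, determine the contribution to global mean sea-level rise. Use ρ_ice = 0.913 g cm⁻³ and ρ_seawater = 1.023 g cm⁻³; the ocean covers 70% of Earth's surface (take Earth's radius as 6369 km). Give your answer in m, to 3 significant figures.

≈ 1.17 m

Thurith: 1710 km³ × (913/1023) = 1526 km³ of water.
Draor: ice volume = 2.36×10^5 km² × 1970 m = 4.649×10^5 km³; 4.649×10^5 × (913/1023) = 4.149×10^5 km³ of water.
Total added water ≈ 4.165×10^14 m³ over 3.57×10^14 m² → Δh = 1.17 m.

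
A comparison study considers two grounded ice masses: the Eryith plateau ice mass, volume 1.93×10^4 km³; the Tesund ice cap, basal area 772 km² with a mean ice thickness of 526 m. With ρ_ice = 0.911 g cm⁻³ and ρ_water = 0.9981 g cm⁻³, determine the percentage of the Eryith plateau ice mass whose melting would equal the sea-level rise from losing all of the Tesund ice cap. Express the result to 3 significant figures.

Equal sea-level rise means equal mass of meltwater, i.e. equal mass of ice lost.
Ice mass of Tesund: 3.699×10^14 kg; ice mass of Eryith: 1.758×10^16 kg.
Fraction required = 3.699×10^14 / 1.758×10^16 = 0.0210 → 2.10 %.

≈ 2.10 %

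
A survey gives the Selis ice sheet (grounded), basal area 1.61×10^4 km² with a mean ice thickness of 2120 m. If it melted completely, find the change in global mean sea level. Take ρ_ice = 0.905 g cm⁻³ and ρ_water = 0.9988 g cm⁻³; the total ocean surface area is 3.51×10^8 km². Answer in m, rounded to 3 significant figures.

≈ 0.0881 m

Selis: ice volume = 1.61×10^4 km² × 2120 m = 3.413×10^4 km³; 3.413×10^4 × (905/998.8) = 3.093×10^4 km³ of water.
Spread over 3.51×10^14 m² of ocean, Δh = 3.093×10^13 / 3.51×10^14 = 0.0881 m.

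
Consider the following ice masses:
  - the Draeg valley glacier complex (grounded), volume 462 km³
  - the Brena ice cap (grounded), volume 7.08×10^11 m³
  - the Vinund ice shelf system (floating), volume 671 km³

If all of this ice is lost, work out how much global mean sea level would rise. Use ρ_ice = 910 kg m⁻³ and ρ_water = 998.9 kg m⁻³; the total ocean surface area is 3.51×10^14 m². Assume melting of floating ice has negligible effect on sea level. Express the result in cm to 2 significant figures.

Draeg: 462 km³ × (910/998.9) = 420.9 km³ of water.
Brena: 7.08×10^11 m³ × (910/998.9) = 6.450×10^11 m³ of water.
The Vinund ice shelf system is floating and already displaces its own weight of water, so its melt adds essentially nothing to sea level.
Total added water ≈ 1.066×10^12 m³ over 3.51×10^14 m² → Δh = 3.04×10^-3 m = 0.30 cm.

≈ 0.30 cm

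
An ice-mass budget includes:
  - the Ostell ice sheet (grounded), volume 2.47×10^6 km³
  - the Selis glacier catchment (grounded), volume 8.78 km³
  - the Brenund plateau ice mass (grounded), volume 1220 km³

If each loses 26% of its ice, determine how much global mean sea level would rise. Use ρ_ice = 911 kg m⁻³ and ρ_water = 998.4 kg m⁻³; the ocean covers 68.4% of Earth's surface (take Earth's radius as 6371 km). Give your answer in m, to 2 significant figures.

Ostell: 0.26 × 2.47×10^6 km³ × (911/998.4) = 5.860×10^5 km³ of water.
Selis: 0.26 × 8.78 km³ × (911/998.4) = 2.083 km³ of water.
Brenund: 0.26 × 1220 km³ × (911/998.4) = 289.4 km³ of water.
Total added water ≈ 5.863×10^14 m³ over 3.49×10^14 m² → Δh = 1.68 m.

≈ 1.7 m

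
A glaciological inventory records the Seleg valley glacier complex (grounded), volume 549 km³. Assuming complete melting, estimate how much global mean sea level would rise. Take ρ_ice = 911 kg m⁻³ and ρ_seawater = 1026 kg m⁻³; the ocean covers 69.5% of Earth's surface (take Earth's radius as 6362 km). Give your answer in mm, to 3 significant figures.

Seleg: 549 km³ × (911/1026) = 487.5 km³ of water.
Spread over 3.53×10^14 m² of ocean, Δh = 4.875×10^11 / 3.53×10^14 = 1.38×10^-3 m = 1.38 mm.

≈ 1.38 mm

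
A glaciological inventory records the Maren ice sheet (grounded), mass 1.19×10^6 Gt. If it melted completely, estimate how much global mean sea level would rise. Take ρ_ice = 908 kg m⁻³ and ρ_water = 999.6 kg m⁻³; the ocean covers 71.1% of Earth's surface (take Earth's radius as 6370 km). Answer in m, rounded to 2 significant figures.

≈ 3.3 m

Maren: 1.19×10^6 Gt = 1.190×10^18 kg; dividing by ρ_w = 999.6 kg m⁻³ gives 1.190×10^15 m³ of water.
Spread over 3.63×10^14 m² of ocean, Δh = 1.190×10^15 / 3.63×10^14 = 3.28 m.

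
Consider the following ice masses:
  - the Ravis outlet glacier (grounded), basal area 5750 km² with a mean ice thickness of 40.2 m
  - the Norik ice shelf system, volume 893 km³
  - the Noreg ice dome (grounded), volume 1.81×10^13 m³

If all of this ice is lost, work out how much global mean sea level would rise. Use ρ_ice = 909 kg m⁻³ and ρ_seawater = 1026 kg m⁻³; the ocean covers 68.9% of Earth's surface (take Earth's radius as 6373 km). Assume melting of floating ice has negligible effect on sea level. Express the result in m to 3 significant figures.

Ravis: ice volume = 5750 km² × 40.2 m = 231.2 km³; 231.2 × (909/1026) = 204.8 km³ of water.
The Norik ice shelf system is floating and already displaces its own weight of water, so its melt adds essentially nothing to sea level.
Noreg: 1.81×10^13 m³ × (909/1026) = 1.604×10^13 m³ of water.
Total added water ≈ 1.624×10^13 m³ over 3.52×10^14 m² → Δh = 0.0462 m.

≈ 0.0462 m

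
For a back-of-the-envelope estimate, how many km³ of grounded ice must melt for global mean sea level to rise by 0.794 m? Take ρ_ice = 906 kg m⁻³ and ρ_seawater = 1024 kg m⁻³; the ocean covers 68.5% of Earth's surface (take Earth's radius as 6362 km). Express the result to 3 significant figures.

≈ 3.13×10^5 km³

Required water volume = Δh × A = 0.794 m × 3.48×10^14 m² = 2.766×10^14 m³ = 2.766×10^5 km³.
Ice volume = water volume × ρ_w/ρ_ice = 2.766×10^5 × 1024/906 = 3.13×10^5 km³.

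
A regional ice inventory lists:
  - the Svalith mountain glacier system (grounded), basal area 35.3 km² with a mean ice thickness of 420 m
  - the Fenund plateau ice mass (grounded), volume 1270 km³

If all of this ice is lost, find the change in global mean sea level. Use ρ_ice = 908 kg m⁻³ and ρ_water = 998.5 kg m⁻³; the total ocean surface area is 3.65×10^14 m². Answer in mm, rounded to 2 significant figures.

≈ 3.2 mm

Svalith: ice volume = 35.3 km² × 420 m = 14.83 km³; 14.83 × (908/998.5) = 13.48 km³ of water.
Fenund: 1270 km³ × (908/998.5) = 1155 km³ of water.
Total added water ≈ 1.168×10^12 m³ over 3.65×10^14 m² → Δh = 3.20×10^-3 m = 3.2 mm.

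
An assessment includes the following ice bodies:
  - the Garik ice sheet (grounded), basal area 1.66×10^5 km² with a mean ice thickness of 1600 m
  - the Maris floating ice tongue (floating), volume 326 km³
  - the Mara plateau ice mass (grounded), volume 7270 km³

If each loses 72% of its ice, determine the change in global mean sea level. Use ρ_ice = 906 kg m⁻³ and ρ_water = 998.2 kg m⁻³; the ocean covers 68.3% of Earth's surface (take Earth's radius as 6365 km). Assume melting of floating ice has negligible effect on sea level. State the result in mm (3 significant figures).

Garik: ice volume = 1.66×10^5 km² × 1600 m = 2.656×10^5 km³; 0.72 × 2.656×10^5 × (906/998.2) = 1.736×10^5 km³ of water.
The Maris floating ice tongue is floating and already displaces its own weight of water, so its melt adds essentially nothing to sea level.
Mara: 0.72 × 7270 km³ × (906/998.2) = 4751 km³ of water.
Total added water ≈ 1.783×10^14 m³ over 3.48×10^14 m² → Δh = 0.513 m = 513 mm.

≈ 513 mm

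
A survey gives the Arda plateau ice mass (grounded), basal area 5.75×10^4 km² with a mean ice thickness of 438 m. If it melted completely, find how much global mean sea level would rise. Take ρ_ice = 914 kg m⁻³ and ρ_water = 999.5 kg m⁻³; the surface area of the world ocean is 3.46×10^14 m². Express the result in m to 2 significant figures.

≈ 0.067 m

Arda: ice volume = 5.75×10^4 km² × 438 m = 2.518×10^4 km³; 2.518×10^4 × (914/999.5) = 2.303×10^4 km³ of water.
Spread over 3.46×10^14 m² of ocean, Δh = 2.303×10^13 / 3.46×10^14 = 0.0666 m.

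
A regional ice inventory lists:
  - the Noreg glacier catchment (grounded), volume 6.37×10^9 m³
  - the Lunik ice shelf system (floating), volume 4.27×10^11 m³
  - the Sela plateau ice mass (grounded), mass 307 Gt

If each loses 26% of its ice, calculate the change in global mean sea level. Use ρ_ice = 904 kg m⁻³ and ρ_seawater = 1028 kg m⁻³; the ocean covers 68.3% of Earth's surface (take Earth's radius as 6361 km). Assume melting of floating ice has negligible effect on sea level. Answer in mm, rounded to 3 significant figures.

Noreg: 0.26 × 6.37×10^9 m³ × (904/1028) = 1.456×10^9 m³ of water.
The Lunik ice shelf system is floating and already displaces its own weight of water, so its melt adds essentially nothing to sea level.
Sela: 0.26 × 307 Gt = 7.982×10^13 kg; dividing by ρ_w = 1028 kg m⁻³ gives 7.765×10^10 m³ of water.
Total added water ≈ 7.910×10^10 m³ over 3.47×10^14 m² → Δh = 2.28×10^-4 m = 0.228 mm.

≈ 0.228 mm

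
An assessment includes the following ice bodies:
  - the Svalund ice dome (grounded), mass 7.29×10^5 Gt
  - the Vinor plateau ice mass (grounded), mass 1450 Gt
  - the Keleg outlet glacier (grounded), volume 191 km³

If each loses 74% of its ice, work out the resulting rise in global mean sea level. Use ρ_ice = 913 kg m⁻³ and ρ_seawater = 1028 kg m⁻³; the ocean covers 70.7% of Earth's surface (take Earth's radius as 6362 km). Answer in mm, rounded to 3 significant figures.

Svalund: 0.74 × 7.29×10^5 Gt = 5.395×10^17 kg; dividing by ρ_w = 1028 kg m⁻³ gives 5.248×10^14 m³ of water.
Vinor: 0.74 × 1450 Gt = 1.073×10^15 kg; dividing by ρ_w = 1028 kg m⁻³ gives 1.044×10^12 m³ of water.
Keleg: 0.74 × 191 km³ × (913/1028) = 125.5 km³ of water.
Total added water ≈ 5.259×10^14 m³ over 3.60×10^14 m² → Δh = 1.46 m = 1460 mm.

≈ 1460 mm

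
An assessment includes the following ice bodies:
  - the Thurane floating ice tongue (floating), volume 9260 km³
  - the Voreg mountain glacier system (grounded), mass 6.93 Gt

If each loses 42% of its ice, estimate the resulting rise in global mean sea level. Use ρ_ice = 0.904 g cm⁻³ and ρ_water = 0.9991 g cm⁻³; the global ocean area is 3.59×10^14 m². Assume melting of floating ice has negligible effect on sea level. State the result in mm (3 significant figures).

≈ 8.11×10^-3 mm

The Thurane floating ice tongue is floating and already displaces its own weight of water, so its melt adds essentially nothing to sea level.
Voreg: 0.42 × 6.93 Gt = 2.911×10^12 kg; dividing by ρ_w = 0.9991 g cm⁻³ = 999.1 kg m⁻³ gives 2.913×10^9 m³ of water.
Total added water ≈ 2.913×10^9 m³ over 3.59×10^14 m² → Δh = 8.11×10^-6 m = 8.11×10^-3 mm.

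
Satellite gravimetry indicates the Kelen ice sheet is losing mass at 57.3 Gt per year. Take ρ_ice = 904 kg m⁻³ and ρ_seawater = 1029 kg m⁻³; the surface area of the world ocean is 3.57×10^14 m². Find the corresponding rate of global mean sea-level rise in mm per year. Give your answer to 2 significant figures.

ρ_w = 1029 kg m⁻³. Annual water volume added = 57.3 Gt / ρ_w = 5.730×10^13 kg / 1029 kg m⁻³ = 5.569×10^10 m³.
Δh per year = 5.569×10^10 / 3.57×10^14 = 1.56×10^-4 m = 0.16 mm.

≈ 0.16 mm/yr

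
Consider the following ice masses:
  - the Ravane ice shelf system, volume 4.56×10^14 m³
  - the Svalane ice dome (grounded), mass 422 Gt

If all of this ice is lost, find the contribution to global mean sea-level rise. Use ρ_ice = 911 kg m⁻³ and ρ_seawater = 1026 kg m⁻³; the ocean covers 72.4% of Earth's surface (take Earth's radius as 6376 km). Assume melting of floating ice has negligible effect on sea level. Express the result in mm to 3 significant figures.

The Ravane ice shelf system is floating and already displaces its own weight of water, so its melt adds essentially nothing to sea level.
Svalane: 422 Gt = 4.220×10^14 kg; dividing by ρ_w = 1026 kg m⁻³ gives 4.113×10^11 m³ of water.
Total added water ≈ 4.113×10^11 m³ over 3.70×10^14 m² → Δh = 1.11×10^-3 m = 1.11 mm.

≈ 1.11 mm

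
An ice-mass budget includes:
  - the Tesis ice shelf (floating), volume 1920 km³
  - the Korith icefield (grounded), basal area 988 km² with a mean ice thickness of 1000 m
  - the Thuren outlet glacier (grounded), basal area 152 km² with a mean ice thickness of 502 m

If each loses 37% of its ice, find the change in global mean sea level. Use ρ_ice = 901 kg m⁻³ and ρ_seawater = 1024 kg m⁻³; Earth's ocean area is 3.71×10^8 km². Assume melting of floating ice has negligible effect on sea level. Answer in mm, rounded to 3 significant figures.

The Tesis ice shelf is floating and already displaces its own weight of water, so its melt adds essentially nothing to sea level.
Korith: ice volume = 988 km² × 1000 m = 988.0 km³; 0.37 × 988.0 × (901/1024) = 321.6 km³ of water.
Thuren: ice volume = 152 km² × 502 m = 76.30 km³; 0.37 × 76.30 × (901/1024) = 24.84 km³ of water.
Total added water ≈ 3.465×10^11 m³ over 3.71×10^14 m² → Δh = 9.34×10^-4 m = 0.934 mm.

≈ 0.934 mm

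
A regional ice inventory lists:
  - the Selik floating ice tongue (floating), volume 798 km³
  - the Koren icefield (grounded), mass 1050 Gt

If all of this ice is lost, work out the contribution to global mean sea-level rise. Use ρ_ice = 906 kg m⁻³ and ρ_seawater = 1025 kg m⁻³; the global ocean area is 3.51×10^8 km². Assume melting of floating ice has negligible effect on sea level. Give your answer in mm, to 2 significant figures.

≈ 2.9 mm

The Selik floating ice tongue is floating and already displaces its own weight of water, so its melt adds essentially nothing to sea level.
Koren: 1050 Gt = 1.050×10^15 kg; dividing by ρ_w = 1025 kg m⁻³ gives 1.024×10^12 m³ of water.
Total added water ≈ 1.024×10^12 m³ over 3.51×10^14 m² → Δh = 2.92×10^-3 m = 2.9 mm.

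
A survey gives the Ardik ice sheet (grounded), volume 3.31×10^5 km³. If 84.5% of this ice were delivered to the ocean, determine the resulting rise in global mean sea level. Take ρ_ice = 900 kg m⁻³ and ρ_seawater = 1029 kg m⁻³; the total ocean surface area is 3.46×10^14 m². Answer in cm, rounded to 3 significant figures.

Ardik: 0.845 × 3.31×10^5 km³ × (900/1029) = 2.446×10^5 km³ of water.
Spread over 3.46×10^14 m² of ocean, Δh = 2.446×10^14 / 3.46×10^14 = 0.707 m = 70.7 cm.

≈ 70.7 cm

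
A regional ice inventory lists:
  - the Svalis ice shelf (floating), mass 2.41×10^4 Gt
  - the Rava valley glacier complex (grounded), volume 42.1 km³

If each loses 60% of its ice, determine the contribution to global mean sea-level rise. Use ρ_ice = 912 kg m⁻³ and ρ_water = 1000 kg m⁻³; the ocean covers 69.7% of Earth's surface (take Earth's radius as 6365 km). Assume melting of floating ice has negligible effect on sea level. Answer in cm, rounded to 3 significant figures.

≈ 6.49×10^-3 cm

The Svalis ice shelf is floating and already displaces its own weight of water, so its melt adds essentially nothing to sea level.
Rava: 0.6 × 42.1 km³ × (912/1000) = 23.04 km³ of water.
Total added water ≈ 2.304×10^10 m³ over 3.55×10^14 m² → Δh = 6.49×10^-5 m = 6.49×10^-3 cm.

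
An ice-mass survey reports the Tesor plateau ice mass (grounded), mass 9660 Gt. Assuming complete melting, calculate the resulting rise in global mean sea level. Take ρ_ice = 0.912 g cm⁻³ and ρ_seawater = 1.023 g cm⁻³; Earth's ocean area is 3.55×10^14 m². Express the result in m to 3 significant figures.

≈ 0.0266 m

Tesor: 9660 Gt = 9.660×10^15 kg; dividing by ρ_w = 1.023 g cm⁻³ = 1023 kg m⁻³ gives 9.443×10^12 m³ of water.
Spread over 3.55×10^14 m² of ocean, Δh = 9.443×10^12 / 3.55×10^14 = 0.0266 m.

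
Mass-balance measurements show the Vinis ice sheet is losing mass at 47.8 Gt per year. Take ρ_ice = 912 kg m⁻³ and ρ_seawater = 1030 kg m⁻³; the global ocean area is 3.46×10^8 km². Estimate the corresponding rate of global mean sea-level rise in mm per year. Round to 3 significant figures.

ρ_w = 1030 kg m⁻³. Annual water volume added = 47.8 Gt / ρ_w = 4.780×10^13 kg / 1030 kg m⁻³ = 4.641×10^10 m³.
Δh per year = 4.641×10^10 / 3.46×10^14 = 1.34×10^-4 m = 0.134 mm.

≈ 0.134 mm/yr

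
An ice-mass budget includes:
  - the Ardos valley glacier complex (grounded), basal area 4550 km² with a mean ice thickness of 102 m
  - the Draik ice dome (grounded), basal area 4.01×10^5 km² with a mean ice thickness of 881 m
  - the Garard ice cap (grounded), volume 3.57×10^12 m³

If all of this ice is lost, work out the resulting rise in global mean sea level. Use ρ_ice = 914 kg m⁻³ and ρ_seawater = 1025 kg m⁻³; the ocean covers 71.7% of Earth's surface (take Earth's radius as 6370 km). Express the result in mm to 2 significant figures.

Ardos: ice volume = 4550 km² × 102 m = 464.1 km³; 464.1 × (914/1025) = 413.8 km³ of water.
Draik: ice volume = 4.01×10^5 km² × 881 m = 3.533×10^5 km³; 3.533×10^5 × (914/1025) = 3.150×10^5 km³ of water.
Garard: 3.57×10^12 m³ × (914/1025) = 3.183×10^12 m³ of water.
Total added water ≈ 3.186×10^14 m³ over 3.66×10^14 m² → Δh = 0.871 m = 870 mm.

≈ 870 mm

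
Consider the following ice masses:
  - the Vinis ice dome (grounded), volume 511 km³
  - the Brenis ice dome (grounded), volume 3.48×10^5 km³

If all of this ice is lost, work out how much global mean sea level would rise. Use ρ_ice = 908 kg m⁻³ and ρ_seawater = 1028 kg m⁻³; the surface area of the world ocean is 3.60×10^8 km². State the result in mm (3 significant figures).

Vinis: 511 km³ × (908/1028) = 451.4 km³ of water.
Brenis: 3.48×10^5 km³ × (908/1028) = 3.074×10^5 km³ of water.
Total added water ≈ 3.078×10^14 m³ over 3.60×10^14 m² → Δh = 0.855 m = 855 mm.

≈ 855 mm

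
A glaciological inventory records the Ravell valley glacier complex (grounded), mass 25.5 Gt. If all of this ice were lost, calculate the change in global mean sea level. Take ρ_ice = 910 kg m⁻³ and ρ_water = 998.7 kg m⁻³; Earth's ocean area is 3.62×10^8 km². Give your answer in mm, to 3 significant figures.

Ravell: 25.5 Gt = 2.550×10^13 kg; dividing by ρ_w = 998.7 kg m⁻³ gives 2.553×10^10 m³ of water.
Spread over 3.62×10^14 m² of ocean, Δh = 2.553×10^10 / 3.62×10^14 = 7.05×10^-5 m = 0.0705 mm.

≈ 0.0705 mm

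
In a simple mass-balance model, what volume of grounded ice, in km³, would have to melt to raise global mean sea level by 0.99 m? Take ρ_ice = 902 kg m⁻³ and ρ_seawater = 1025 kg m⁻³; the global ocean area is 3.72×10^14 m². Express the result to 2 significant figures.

Required water volume = Δh × A = 0.99 m × 3.72×10^14 m² = 3.683×10^14 m³ = 3.683×10^5 km³.
Ice volume = water volume × ρ_w/ρ_ice = 3.683×10^5 × 1025/902 = 4.2×10^5 km³.

≈ 4.2×10^5 km³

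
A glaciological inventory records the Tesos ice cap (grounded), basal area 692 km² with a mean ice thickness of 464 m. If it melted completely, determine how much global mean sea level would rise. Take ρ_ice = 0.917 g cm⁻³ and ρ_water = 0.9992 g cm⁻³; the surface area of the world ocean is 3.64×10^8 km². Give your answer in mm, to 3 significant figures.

Tesos: ice volume = 692 km² × 464 m = 321.1 km³; 321.1 × (917/999.2) = 294.7 km³ of water.
Spread over 3.64×10^14 m² of ocean, Δh = 2.947×10^11 / 3.64×10^14 = 8.10×10^-4 m = 0.810 mm.

≈ 0.810 mm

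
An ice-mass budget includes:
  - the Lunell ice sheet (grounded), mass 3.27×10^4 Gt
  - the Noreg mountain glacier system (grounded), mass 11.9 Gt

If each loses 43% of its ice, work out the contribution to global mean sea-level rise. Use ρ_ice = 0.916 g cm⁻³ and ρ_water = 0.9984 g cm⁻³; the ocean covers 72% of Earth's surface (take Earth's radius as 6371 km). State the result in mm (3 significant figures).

Lunell: 0.43 × 3.27×10^4 Gt = 1.406×10^16 kg; dividing by ρ_w = 0.9984 g cm⁻³ = 998.4 kg m⁻³ gives 1.408×10^13 m³ of water.
Noreg: 0.43 × 11.9 Gt = 5.117×10^12 kg; dividing by ρ_w = 998.4 kg m⁻³ gives 5.125×10^9 m³ of water.
Total added water ≈ 1.409×10^13 m³ over 3.67×10^14 m² → Δh = 0.0384 m = 38.4 mm.

≈ 38.4 mm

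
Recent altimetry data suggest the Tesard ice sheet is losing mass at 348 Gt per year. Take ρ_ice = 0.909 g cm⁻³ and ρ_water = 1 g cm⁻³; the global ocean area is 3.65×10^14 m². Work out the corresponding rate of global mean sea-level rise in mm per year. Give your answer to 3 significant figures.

ρ_w = 1 g cm⁻³ = 1000 kg m⁻³. Annual water volume added = 348 Gt / ρ_w = 3.480×10^14 kg / 1000 kg m⁻³ = 3.480×10^11 m³.
Δh per year = 3.480×10^11 / 3.65×10^14 = 9.53×10^-4 m = 0.953 mm.

≈ 0.953 mm/yr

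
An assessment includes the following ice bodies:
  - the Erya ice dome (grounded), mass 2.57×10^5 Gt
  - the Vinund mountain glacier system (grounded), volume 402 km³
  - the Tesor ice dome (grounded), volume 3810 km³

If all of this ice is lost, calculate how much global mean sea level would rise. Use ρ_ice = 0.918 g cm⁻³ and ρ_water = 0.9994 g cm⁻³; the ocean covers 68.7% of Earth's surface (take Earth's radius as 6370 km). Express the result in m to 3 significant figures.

Erya: 2.57×10^5 Gt = 2.570×10^17 kg; dividing by ρ_w = 0.9994 g cm⁻³ = 999.4 kg m⁻³ gives 2.572×10^14 m³ of water.
Vinund: 402 km³ × (918/999.4) = 369.3 km³ of water.
Tesor: 3810 km³ × (918/999.4) = 3500 km³ of water.
Total added water ≈ 2.610×10^14 m³ over 3.50×10^14 m² → Δh = 0.745 m.

≈ 0.745 m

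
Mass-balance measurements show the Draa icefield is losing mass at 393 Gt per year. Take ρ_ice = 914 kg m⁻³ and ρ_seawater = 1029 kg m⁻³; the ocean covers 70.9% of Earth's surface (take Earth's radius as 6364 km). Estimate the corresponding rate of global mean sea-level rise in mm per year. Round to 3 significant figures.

ρ_w = 1029 kg m⁻³. Annual water volume added = 393 Gt / ρ_w = 3.930×10^14 kg / 1029 kg m⁻³ = 3.819×10^11 m³.
Δh per year = 3.819×10^11 / 3.61×10^14 = 1.06×10^-3 m = 1.06 mm.

≈ 1.06 mm/yr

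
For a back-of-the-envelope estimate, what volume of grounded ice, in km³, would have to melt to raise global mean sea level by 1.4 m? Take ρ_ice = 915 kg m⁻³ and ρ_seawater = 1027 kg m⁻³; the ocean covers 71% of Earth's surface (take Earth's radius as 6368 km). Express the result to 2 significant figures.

Required water volume = Δh × A = 1.4 m × 3.62×10^14 m² = 5.065×10^14 m³ = 5.065×10^5 km³.
Ice volume = water volume × ρ_w/ρ_ice = 5.065×10^5 × 1027/915 = 5.7×10^5 km³.

≈ 5.7×10^5 km³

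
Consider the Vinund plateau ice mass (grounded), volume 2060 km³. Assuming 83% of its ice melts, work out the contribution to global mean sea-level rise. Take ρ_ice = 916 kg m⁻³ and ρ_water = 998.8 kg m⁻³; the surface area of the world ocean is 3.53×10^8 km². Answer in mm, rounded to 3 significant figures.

≈ 4.44 mm

Vinund: 0.83 × 2060 km³ × (916/998.8) = 1568 km³ of water.
Spread over 3.53×10^14 m² of ocean, Δh = 1.568×10^12 / 3.53×10^14 = 4.44×10^-3 m = 4.44 mm.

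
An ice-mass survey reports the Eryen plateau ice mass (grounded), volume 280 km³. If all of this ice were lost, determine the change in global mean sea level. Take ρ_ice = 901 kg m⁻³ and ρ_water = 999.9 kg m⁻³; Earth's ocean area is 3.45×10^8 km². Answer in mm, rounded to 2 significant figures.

Eryen: 280 km³ × (901/999.9) = 252.3 km³ of water.
Spread over 3.45×10^14 m² of ocean, Δh = 2.523×10^11 / 3.45×10^14 = 7.31×10^-4 m = 0.73 mm.

≈ 0.73 mm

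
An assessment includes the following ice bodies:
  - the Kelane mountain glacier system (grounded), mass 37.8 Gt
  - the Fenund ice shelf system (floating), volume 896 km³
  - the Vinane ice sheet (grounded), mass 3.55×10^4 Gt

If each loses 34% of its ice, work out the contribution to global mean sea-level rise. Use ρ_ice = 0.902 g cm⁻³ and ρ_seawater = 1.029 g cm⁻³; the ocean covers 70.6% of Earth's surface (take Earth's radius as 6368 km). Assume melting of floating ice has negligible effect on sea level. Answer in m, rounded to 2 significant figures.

≈ 0.033 m

Kelane: 0.34 × 37.8 Gt = 1.285×10^13 kg; dividing by ρ_w = 1.029 g cm⁻³ = 1029 kg m⁻³ gives 1.249×10^10 m³ of water.
The Fenund ice shelf system is floating and already displaces its own weight of water, so its melt adds essentially nothing to sea level.
Vinane: 0.34 × 3.55×10^4 Gt = 1.207×10^16 kg; dividing by ρ_w = 1029 kg m⁻³ gives 1.173×10^13 m³ of water.
Total added water ≈ 1.174×10^13 m³ over 3.60×10^14 m² → Δh = 0.0326 m.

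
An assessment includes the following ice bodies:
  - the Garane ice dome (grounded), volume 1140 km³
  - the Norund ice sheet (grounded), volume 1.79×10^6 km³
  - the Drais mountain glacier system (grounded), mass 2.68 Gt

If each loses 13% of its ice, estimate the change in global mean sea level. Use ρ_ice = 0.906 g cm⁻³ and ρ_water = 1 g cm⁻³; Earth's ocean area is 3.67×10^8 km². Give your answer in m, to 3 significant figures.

≈ 0.575 m

Garane: 0.13 × 1140 km³ × (906/1000) = 134.3 km³ of water.
Norund: 0.13 × 1.79×10^6 km³ × (906/1000) = 2.108×10^5 km³ of water.
Drais: 0.13 × 2.68 Gt = 3.484×10^11 kg; dividing by ρ_w = 1 g cm⁻³ = 1000 kg m⁻³ gives 3.484×10^8 m³ of water.
Total added water ≈ 2.110×10^14 m³ over 3.67×10^14 m² → Δh = 0.575 m.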